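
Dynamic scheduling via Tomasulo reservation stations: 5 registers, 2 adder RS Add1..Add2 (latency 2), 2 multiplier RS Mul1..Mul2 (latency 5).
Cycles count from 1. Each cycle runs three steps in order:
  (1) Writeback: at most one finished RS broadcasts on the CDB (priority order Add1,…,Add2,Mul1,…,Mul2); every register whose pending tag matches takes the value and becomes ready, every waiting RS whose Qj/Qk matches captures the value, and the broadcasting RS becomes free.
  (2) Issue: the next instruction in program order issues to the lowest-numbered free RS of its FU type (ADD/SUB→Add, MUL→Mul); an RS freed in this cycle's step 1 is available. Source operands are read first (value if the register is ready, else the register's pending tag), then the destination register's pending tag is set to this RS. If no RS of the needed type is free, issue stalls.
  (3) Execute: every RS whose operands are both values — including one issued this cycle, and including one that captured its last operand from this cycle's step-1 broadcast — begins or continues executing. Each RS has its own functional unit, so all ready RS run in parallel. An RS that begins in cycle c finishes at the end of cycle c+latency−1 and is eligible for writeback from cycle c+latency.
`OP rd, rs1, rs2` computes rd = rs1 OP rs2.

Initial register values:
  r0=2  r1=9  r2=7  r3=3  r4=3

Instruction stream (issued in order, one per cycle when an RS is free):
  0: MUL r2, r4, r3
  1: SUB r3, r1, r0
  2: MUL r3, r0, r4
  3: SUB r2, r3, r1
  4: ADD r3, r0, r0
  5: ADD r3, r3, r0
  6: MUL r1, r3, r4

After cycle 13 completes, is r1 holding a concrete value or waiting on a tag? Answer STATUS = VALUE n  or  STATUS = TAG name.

cycle 1: issue MUL r2<-Mul1 // r0:2,r1:9,r2:Mul1,r3:3,r4:3
cycle 2: issue SUB r3<-Add1 // r0:2,r1:9,r2:Mul1,r3:Add1,r4:3
cycle 3: issue MUL r3<-Mul2 // r0:2,r1:9,r2:Mul1,r3:Mul2,r4:3
cycle 4: CDB Add1=7; issue SUB r2<-Add1 // r0:2,r1:9,r2:Add1,r3:Mul2,r4:3
cycle 5: issue ADD r3<-Add2 // r0:2,r1:9,r2:Add1,r3:Add2,r4:3
cycle 6: CDB Mul1=9; stall // r0:2,r1:9,r2:Add1,r3:Add2,r4:3
cycle 7: CDB Add2=4; issue ADD r3<-Add2 // r0:2,r1:9,r2:Add1,r3:Add2,r4:3
cycle 8: CDB Mul2=6; issue MUL r1<-Mul1 // r0:2,r1:Mul1,r2:Add1,r3:Add2,r4:3
cycle 9: CDB Add2=6 // r0:2,r1:Mul1,r2:Add1,r3:6,r4:3
cycle 10: CDB Add1=-3 // r0:2,r1:Mul1,r2:-3,r3:6,r4:3
cycle 11: - // r0:2,r1:Mul1,r2:-3,r3:6,r4:3
cycle 12: - // r0:2,r1:Mul1,r2:-3,r3:6,r4:3
cycle 13: - // r0:2,r1:Mul1,r2:-3,r3:6,r4:3

STATUS = TAG Mul1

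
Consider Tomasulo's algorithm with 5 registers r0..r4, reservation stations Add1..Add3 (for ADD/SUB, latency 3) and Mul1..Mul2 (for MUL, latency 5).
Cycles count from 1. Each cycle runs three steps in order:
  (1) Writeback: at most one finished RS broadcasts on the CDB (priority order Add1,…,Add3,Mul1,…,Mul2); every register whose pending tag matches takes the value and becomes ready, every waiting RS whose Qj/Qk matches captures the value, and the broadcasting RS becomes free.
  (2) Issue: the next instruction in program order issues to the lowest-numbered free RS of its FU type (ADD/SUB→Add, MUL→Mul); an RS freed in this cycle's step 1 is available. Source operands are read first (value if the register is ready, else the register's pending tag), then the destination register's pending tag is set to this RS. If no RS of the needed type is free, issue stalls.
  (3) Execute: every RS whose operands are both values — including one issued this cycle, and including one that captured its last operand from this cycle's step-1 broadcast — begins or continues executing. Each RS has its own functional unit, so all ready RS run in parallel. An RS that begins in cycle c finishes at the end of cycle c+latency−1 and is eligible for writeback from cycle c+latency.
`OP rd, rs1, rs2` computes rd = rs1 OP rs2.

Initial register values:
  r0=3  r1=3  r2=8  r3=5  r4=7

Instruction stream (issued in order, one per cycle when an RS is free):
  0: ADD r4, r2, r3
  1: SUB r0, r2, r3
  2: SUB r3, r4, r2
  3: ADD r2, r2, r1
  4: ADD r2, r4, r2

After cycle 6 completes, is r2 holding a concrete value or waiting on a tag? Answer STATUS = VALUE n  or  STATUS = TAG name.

cycle 1: issue ADD r4<-Add1 // r0:3,r1:3,r2:8,r3:5,r4:Add1
cycle 2: issue SUB r0<-Add2 // r0:Add2,r1:3,r2:8,r3:5,r4:Add1
cycle 3: issue SUB r3<-Add3 // r0:Add2,r1:3,r2:8,r3:Add3,r4:Add1
cycle 4: CDB Add1=13; issue ADD r2<-Add1 // r0:Add2,r1:3,r2:Add1,r3:Add3,r4:13
cycle 5: CDB Add2=3; issue ADD r2<-Add2 // r0:3,r1:3,r2:Add2,r3:Add3,r4:13
cycle 6: - // r0:3,r1:3,r2:Add2,r3:Add3,r4:13

STATUS = TAG Add2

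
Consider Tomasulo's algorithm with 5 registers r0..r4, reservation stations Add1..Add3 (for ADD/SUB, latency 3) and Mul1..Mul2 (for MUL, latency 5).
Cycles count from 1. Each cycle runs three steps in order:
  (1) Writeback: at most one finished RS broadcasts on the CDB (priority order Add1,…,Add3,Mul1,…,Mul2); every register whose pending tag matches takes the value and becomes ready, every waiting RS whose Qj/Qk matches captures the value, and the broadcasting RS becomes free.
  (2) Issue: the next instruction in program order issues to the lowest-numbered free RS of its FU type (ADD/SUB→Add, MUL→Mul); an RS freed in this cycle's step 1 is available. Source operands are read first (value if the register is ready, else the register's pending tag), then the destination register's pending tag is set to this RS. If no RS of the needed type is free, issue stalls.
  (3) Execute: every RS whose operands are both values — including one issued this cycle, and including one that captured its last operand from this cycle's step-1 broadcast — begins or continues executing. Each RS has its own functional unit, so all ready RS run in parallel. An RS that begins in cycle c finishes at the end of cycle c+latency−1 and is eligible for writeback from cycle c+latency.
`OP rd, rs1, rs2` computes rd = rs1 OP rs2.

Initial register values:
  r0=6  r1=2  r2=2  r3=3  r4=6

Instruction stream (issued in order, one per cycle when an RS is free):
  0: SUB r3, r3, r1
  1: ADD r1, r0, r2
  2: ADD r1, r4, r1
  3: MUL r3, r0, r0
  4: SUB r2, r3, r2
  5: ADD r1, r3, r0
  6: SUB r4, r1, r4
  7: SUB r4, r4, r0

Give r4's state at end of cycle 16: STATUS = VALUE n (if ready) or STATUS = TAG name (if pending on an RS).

STATUS = TAG Add1

  c1: issue SUB r3<-Add1  regs: r0:6,r1:2,r2:2,r3:Add1,r4:6
  c2: issue ADD r1<-Add2  regs: r0:6,r1:Add2,r2:2,r3:Add1,r4:6
  c3: issue ADD r1<-Add3  regs: r0:6,r1:Add3,r2:2,r3:Add1,r4:6
  c4: CDB Add1=1; issue MUL r3<-Mul1  regs: r0:6,r1:Add3,r2:2,r3:Mul1,r4:6
  c5: CDB Add2=8; issue SUB r2<-Add1  regs: r0:6,r1:Add3,r2:Add1,r3:Mul1,r4:6
  c6: issue ADD r1<-Add2  regs: r0:6,r1:Add2,r2:Add1,r3:Mul1,r4:6
  c7: stall  regs: r0:6,r1:Add2,r2:Add1,r3:Mul1,r4:6
  c8: CDB Add3=14; issue SUB r4<-Add3  regs: r0:6,r1:Add2,r2:Add1,r3:Mul1,r4:Add3
  c9: CDB Mul1=36; stall  regs: r0:6,r1:Add2,r2:Add1,r3:36,r4:Add3
  c10: stall  regs: r0:6,r1:Add2,r2:Add1,r3:36,r4:Add3
  c11: stall  regs: r0:6,r1:Add2,r2:Add1,r3:36,r4:Add3
  c12: CDB Add1=34; issue SUB r4<-Add1  regs: r0:6,r1:Add2,r2:34,r3:36,r4:Add1
  c13: CDB Add2=42  regs: r0:6,r1:42,r2:34,r3:36,r4:Add1
  c14: -  regs: r0:6,r1:42,r2:34,r3:36,r4:Add1
  c15: -  regs: r0:6,r1:42,r2:34,r3:36,r4:Add1
  c16: CDB Add3=36  regs: r0:6,r1:42,r2:34,r3:36,r4:Add1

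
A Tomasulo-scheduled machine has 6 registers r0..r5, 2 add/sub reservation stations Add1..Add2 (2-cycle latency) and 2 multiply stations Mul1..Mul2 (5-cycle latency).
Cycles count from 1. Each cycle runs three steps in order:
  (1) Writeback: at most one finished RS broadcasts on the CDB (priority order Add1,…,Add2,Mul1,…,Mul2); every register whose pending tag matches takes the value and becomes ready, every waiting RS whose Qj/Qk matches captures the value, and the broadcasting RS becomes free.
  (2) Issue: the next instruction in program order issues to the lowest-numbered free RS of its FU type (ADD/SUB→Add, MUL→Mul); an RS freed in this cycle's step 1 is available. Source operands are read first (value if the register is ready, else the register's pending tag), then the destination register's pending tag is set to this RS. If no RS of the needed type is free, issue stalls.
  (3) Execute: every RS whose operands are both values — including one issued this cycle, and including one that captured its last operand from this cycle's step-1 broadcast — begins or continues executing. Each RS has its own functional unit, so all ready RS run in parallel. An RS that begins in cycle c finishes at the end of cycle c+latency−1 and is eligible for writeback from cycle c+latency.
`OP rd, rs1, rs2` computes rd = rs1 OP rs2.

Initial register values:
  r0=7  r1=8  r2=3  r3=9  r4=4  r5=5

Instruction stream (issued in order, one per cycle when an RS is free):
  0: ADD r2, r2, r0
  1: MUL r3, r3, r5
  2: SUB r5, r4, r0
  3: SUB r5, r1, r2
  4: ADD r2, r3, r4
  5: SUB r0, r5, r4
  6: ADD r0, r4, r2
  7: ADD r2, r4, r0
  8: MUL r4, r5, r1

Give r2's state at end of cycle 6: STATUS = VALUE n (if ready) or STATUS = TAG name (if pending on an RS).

STATUS = TAG Add1

  c1: issue ADD r2<-Add1  regs: r0:7,r1:8,r2:Add1,r3:9,r4:4,r5:5
  c2: issue MUL r3<-Mul1  regs: r0:7,r1:8,r2:Add1,r3:Mul1,r4:4,r5:5
  c3: CDB Add1=10; issue SUB r5<-Add1  regs: r0:7,r1:8,r2:10,r3:Mul1,r4:4,r5:Add1
  c4: issue SUB r5<-Add2  regs: r0:7,r1:8,r2:10,r3:Mul1,r4:4,r5:Add2
  c5: CDB Add1=-3; issue ADD r2<-Add1  regs: r0:7,r1:8,r2:Add1,r3:Mul1,r4:4,r5:Add2
  c6: CDB Add2=-2; issue SUB r0<-Add2  regs: r0:Add2,r1:8,r2:Add1,r3:Mul1,r4:4,r5:-2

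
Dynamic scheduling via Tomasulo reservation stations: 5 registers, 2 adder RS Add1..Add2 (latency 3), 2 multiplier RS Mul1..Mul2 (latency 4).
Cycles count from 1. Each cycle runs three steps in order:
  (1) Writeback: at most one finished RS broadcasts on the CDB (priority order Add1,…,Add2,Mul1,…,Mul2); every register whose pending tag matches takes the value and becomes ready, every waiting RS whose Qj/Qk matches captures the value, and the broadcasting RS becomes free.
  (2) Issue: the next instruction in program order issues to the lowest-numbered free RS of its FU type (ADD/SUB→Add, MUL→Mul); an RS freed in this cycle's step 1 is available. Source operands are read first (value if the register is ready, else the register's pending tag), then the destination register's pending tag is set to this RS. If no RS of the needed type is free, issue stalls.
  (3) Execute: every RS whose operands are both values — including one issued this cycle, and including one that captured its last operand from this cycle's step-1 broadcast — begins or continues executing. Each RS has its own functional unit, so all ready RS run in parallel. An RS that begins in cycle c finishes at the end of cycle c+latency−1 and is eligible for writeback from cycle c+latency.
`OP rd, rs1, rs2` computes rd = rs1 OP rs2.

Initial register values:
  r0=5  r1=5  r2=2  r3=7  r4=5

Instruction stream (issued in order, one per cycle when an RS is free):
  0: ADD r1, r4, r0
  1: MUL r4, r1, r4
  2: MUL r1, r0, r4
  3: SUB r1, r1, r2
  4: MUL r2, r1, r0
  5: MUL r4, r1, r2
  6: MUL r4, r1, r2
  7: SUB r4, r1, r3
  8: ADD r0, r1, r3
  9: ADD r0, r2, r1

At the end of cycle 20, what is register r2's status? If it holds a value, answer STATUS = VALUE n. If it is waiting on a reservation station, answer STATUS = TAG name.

STATUS = VALUE 1240

  c1: issue ADD r1<-Add1  regs: r0:5,r1:Add1,r2:2,r3:7,r4:5
  c2: issue MUL r4<-Mul1  regs: r0:5,r1:Add1,r2:2,r3:7,r4:Mul1
  c3: issue MUL r1<-Mul2  regs: r0:5,r1:Mul2,r2:2,r3:7,r4:Mul1
  c4: CDB Add1=10; issue SUB r1<-Add1  regs: r0:5,r1:Add1,r2:2,r3:7,r4:Mul1
  c5: stall  regs: r0:5,r1:Add1,r2:2,r3:7,r4:Mul1
  c6: stall  regs: r0:5,r1:Add1,r2:2,r3:7,r4:Mul1
  c7: stall  regs: r0:5,r1:Add1,r2:2,r3:7,r4:Mul1
  c8: CDB Mul1=50; issue MUL r2<-Mul1  regs: r0:5,r1:Add1,r2:Mul1,r3:7,r4:50
  c9: stall  regs: r0:5,r1:Add1,r2:Mul1,r3:7,r4:50
  c10: stall  regs: r0:5,r1:Add1,r2:Mul1,r3:7,r4:50
  c11: stall  regs: r0:5,r1:Add1,r2:Mul1,r3:7,r4:50
  c12: CDB Mul2=250; issue MUL r4<-Mul2  regs: r0:5,r1:Add1,r2:Mul1,r3:7,r4:Mul2
  c13: stall  regs: r0:5,r1:Add1,r2:Mul1,r3:7,r4:Mul2
  c14: stall  regs: r0:5,r1:Add1,r2:Mul1,r3:7,r4:Mul2
  c15: CDB Add1=248; stall  regs: r0:5,r1:248,r2:Mul1,r3:7,r4:Mul2
  c16: stall  regs: r0:5,r1:248,r2:Mul1,r3:7,r4:Mul2
  c17: stall  regs: r0:5,r1:248,r2:Mul1,r3:7,r4:Mul2
  c18: stall  regs: r0:5,r1:248,r2:Mul1,r3:7,r4:Mul2
  c19: CDB Mul1=1240; issue MUL r4<-Mul1  regs: r0:5,r1:248,r2:1240,r3:7,r4:Mul1
  c20: issue SUB r4<-Add1  regs: r0:5,r1:248,r2:1240,r3:7,r4:Add1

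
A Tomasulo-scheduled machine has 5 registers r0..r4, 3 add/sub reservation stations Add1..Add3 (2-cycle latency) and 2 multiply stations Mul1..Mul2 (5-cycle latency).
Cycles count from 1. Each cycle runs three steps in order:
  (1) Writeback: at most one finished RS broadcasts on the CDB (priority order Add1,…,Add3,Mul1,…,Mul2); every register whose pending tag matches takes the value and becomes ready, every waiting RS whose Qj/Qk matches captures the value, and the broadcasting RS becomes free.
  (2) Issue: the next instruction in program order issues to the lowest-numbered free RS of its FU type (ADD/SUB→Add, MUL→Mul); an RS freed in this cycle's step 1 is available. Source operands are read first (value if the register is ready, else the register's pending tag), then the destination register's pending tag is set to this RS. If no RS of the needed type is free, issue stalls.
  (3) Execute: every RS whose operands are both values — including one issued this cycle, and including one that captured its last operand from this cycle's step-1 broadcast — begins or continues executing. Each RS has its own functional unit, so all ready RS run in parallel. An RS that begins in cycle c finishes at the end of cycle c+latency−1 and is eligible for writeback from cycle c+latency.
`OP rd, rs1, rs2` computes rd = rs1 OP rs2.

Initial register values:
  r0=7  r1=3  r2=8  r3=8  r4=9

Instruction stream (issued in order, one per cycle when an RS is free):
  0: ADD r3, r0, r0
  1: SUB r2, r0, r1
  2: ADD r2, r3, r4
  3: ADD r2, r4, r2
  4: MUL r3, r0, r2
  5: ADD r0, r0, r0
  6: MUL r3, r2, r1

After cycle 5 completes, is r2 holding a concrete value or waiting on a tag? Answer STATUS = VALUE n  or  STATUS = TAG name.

STATUS = TAG Add2

  c1: issue ADD r3<-Add1  regs: r0:7,r1:3,r2:8,r3:Add1,r4:9
  c2: issue SUB r2<-Add2  regs: r0:7,r1:3,r2:Add2,r3:Add1,r4:9
  c3: CDB Add1=14; issue ADD r2<-Add1  regs: r0:7,r1:3,r2:Add1,r3:14,r4:9
  c4: CDB Add2=4; issue ADD r2<-Add2  regs: r0:7,r1:3,r2:Add2,r3:14,r4:9
  c5: CDB Add1=23; issue MUL r3<-Mul1  regs: r0:7,r1:3,r2:Add2,r3:Mul1,r4:9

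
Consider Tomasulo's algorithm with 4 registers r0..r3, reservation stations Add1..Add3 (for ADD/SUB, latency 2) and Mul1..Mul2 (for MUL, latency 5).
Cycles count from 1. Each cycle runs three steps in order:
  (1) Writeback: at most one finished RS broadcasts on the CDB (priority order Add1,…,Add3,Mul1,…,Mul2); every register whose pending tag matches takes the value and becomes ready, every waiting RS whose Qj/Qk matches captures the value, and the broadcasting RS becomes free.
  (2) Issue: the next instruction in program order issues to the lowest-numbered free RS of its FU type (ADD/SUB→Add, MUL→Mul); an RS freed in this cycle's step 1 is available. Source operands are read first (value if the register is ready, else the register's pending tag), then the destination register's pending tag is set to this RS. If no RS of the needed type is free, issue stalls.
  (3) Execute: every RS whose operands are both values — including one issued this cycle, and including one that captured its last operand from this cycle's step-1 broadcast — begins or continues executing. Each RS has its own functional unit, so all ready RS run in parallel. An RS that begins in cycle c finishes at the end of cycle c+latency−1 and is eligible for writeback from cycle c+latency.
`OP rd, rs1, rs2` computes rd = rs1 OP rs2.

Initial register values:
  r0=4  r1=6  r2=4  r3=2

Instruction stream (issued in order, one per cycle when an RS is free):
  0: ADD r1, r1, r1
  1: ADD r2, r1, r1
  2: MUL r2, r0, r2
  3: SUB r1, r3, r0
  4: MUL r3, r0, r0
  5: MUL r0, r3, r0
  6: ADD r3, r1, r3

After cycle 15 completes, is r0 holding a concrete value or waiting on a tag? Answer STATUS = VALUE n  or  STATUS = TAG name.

c1: issue ADD r1<-Add1 | r0:4,r1:Add1,r2:4,r3:2
c2: issue ADD r2<-Add2 | r0:4,r1:Add1,r2:Add2,r3:2
c3: CDB Add1=12; issue MUL r2<-Mul1 | r0:4,r1:12,r2:Mul1,r3:2
c4: issue SUB r1<-Add1 | r0:4,r1:Add1,r2:Mul1,r3:2
c5: CDB Add2=24; issue MUL r3<-Mul2 | r0:4,r1:Add1,r2:Mul1,r3:Mul2
c6: CDB Add1=-2; stall | r0:4,r1:-2,r2:Mul1,r3:Mul2
c7: stall | r0:4,r1:-2,r2:Mul1,r3:Mul2
c8: stall | r0:4,r1:-2,r2:Mul1,r3:Mul2
c9: stall | r0:4,r1:-2,r2:Mul1,r3:Mul2
c10: CDB Mul1=96; issue MUL r0<-Mul1 | r0:Mul1,r1:-2,r2:96,r3:Mul2
c11: CDB Mul2=16; issue ADD r3<-Add1 | r0:Mul1,r1:-2,r2:96,r3:Add1
c12: - | r0:Mul1,r1:-2,r2:96,r3:Add1
c13: CDB Add1=14 | r0:Mul1,r1:-2,r2:96,r3:14
c14: - | r0:Mul1,r1:-2,r2:96,r3:14
c15: - | r0:Mul1,r1:-2,r2:96,r3:14

STATUS = TAG Mul1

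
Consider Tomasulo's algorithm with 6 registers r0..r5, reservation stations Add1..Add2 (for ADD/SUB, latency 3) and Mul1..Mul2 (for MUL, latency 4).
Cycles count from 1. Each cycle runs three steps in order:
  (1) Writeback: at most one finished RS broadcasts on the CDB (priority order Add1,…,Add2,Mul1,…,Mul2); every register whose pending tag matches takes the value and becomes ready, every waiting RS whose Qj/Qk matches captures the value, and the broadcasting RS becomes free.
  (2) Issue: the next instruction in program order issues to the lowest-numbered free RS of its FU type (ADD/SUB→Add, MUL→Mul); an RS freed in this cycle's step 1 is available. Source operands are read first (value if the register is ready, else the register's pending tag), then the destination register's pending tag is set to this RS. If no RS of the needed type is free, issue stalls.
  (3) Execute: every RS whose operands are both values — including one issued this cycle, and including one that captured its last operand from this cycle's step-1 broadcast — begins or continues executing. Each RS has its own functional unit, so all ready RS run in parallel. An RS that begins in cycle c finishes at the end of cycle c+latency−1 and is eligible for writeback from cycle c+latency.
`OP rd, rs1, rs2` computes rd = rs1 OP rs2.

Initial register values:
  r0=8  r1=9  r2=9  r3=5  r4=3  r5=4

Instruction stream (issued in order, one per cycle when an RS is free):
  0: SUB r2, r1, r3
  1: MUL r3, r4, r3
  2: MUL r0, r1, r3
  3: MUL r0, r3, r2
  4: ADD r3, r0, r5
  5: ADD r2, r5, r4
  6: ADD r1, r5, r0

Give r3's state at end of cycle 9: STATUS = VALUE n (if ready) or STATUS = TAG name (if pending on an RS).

STATUS = TAG Add1

cycle 1: issue SUB r2<-Add1 // r0:8,r1:9,r2:Add1,r3:5,r4:3,r5:4
cycle 2: issue MUL r3<-Mul1 // r0:8,r1:9,r2:Add1,r3:Mul1,r4:3,r5:4
cycle 3: issue MUL r0<-Mul2 // r0:Mul2,r1:9,r2:Add1,r3:Mul1,r4:3,r5:4
cycle 4: CDB Add1=4; stall // r0:Mul2,r1:9,r2:4,r3:Mul1,r4:3,r5:4
cycle 5: stall // r0:Mul2,r1:9,r2:4,r3:Mul1,r4:3,r5:4
cycle 6: CDB Mul1=15; issue MUL r0<-Mul1 // r0:Mul1,r1:9,r2:4,r3:15,r4:3,r5:4
cycle 7: issue ADD r3<-Add1 // r0:Mul1,r1:9,r2:4,r3:Add1,r4:3,r5:4
cycle 8: issue ADD r2<-Add2 // r0:Mul1,r1:9,r2:Add2,r3:Add1,r4:3,r5:4
cycle 9: stall // r0:Mul1,r1:9,r2:Add2,r3:Add1,r4:3,r5:4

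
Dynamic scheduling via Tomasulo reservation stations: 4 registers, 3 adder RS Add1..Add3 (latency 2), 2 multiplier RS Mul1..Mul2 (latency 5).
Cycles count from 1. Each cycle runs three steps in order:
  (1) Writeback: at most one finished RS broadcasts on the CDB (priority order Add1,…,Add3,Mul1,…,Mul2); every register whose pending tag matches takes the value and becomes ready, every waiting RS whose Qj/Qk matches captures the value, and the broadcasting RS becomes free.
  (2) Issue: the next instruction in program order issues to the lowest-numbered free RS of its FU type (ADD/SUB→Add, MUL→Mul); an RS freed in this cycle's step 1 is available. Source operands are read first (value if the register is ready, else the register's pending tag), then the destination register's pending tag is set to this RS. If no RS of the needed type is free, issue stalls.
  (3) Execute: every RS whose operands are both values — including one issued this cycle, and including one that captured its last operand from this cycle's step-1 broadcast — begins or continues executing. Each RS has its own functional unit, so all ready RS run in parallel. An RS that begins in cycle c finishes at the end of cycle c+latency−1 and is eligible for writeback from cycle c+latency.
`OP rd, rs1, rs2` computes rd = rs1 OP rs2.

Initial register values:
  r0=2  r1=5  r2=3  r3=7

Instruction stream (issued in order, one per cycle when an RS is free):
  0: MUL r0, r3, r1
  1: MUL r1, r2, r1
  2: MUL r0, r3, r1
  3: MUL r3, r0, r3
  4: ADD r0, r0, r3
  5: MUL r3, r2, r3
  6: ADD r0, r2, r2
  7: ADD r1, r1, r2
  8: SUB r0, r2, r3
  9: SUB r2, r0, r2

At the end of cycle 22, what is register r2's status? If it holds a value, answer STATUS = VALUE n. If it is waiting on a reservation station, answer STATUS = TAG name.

STATUS = TAG Add3

  c1: issue MUL r0<-Mul1  regs: r0:Mul1,r1:5,r2:3,r3:7
  c2: issue MUL r1<-Mul2  regs: r0:Mul1,r1:Mul2,r2:3,r3:7
  c3: stall  regs: r0:Mul1,r1:Mul2,r2:3,r3:7
  c4: stall  regs: r0:Mul1,r1:Mul2,r2:3,r3:7
  c5: stall  regs: r0:Mul1,r1:Mul2,r2:3,r3:7
  c6: CDB Mul1=35; issue MUL r0<-Mul1  regs: r0:Mul1,r1:Mul2,r2:3,r3:7
  c7: CDB Mul2=15; issue MUL r3<-Mul2  regs: r0:Mul1,r1:15,r2:3,r3:Mul2
  c8: issue ADD r0<-Add1  regs: r0:Add1,r1:15,r2:3,r3:Mul2
  c9: stall  regs: r0:Add1,r1:15,r2:3,r3:Mul2
  c10: stall  regs: r0:Add1,r1:15,r2:3,r3:Mul2
  c11: stall  regs: r0:Add1,r1:15,r2:3,r3:Mul2
  c12: CDB Mul1=105; issue MUL r3<-Mul1  regs: r0:Add1,r1:15,r2:3,r3:Mul1
  c13: issue ADD r0<-Add2  regs: r0:Add2,r1:15,r2:3,r3:Mul1
  c14: issue ADD r1<-Add3  regs: r0:Add2,r1:Add3,r2:3,r3:Mul1
  c15: CDB Add2=6; issue SUB r0<-Add2  regs: r0:Add2,r1:Add3,r2:3,r3:Mul1
  c16: CDB Add3=18; issue SUB r2<-Add3  regs: r0:Add2,r1:18,r2:Add3,r3:Mul1
  c17: CDB Mul2=735  regs: r0:Add2,r1:18,r2:Add3,r3:Mul1
  c18: -  regs: r0:Add2,r1:18,r2:Add3,r3:Mul1
  c19: CDB Add1=840  regs: r0:Add2,r1:18,r2:Add3,r3:Mul1
  c20: -  regs: r0:Add2,r1:18,r2:Add3,r3:Mul1
  c21: -  regs: r0:Add2,r1:18,r2:Add3,r3:Mul1
  c22: CDB Mul1=2205  regs: r0:Add2,r1:18,r2:Add3,r3:2205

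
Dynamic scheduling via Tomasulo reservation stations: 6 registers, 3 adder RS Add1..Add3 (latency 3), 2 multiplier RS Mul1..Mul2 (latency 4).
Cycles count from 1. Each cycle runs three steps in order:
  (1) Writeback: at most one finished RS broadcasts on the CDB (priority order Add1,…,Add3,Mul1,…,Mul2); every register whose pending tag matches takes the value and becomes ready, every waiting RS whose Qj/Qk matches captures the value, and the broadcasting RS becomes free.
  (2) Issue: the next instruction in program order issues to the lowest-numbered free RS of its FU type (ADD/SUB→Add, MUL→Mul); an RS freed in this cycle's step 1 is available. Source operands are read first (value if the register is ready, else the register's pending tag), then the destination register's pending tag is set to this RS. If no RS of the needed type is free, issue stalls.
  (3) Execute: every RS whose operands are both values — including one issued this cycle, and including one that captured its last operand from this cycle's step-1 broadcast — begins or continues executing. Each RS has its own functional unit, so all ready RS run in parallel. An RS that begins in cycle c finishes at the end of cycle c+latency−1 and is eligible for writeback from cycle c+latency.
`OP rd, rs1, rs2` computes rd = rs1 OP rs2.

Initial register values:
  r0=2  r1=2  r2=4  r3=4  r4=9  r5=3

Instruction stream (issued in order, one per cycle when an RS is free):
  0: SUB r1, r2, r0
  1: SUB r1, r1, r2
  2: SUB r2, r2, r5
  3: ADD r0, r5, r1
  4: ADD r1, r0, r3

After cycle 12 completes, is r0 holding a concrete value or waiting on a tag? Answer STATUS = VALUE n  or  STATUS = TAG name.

c1: issue SUB r1<-Add1 | r0:2,r1:Add1,r2:4,r3:4,r4:9,r5:3
c2: issue SUB r1<-Add2 | r0:2,r1:Add2,r2:4,r3:4,r4:9,r5:3
c3: issue SUB r2<-Add3 | r0:2,r1:Add2,r2:Add3,r3:4,r4:9,r5:3
c4: CDB Add1=2; issue ADD r0<-Add1 | r0:Add1,r1:Add2,r2:Add3,r3:4,r4:9,r5:3
c5: stall | r0:Add1,r1:Add2,r2:Add3,r3:4,r4:9,r5:3
c6: CDB Add3=1; issue ADD r1<-Add3 | r0:Add1,r1:Add3,r2:1,r3:4,r4:9,r5:3
c7: CDB Add2=-2 | r0:Add1,r1:Add3,r2:1,r3:4,r4:9,r5:3
c8: - | r0:Add1,r1:Add3,r2:1,r3:4,r4:9,r5:3
c9: - | r0:Add1,r1:Add3,r2:1,r3:4,r4:9,r5:3
c10: CDB Add1=1 | r0:1,r1:Add3,r2:1,r3:4,r4:9,r5:3
c11: - | r0:1,r1:Add3,r2:1,r3:4,r4:9,r5:3
c12: - | r0:1,r1:Add3,r2:1,r3:4,r4:9,r5:3

STATUS = VALUE 1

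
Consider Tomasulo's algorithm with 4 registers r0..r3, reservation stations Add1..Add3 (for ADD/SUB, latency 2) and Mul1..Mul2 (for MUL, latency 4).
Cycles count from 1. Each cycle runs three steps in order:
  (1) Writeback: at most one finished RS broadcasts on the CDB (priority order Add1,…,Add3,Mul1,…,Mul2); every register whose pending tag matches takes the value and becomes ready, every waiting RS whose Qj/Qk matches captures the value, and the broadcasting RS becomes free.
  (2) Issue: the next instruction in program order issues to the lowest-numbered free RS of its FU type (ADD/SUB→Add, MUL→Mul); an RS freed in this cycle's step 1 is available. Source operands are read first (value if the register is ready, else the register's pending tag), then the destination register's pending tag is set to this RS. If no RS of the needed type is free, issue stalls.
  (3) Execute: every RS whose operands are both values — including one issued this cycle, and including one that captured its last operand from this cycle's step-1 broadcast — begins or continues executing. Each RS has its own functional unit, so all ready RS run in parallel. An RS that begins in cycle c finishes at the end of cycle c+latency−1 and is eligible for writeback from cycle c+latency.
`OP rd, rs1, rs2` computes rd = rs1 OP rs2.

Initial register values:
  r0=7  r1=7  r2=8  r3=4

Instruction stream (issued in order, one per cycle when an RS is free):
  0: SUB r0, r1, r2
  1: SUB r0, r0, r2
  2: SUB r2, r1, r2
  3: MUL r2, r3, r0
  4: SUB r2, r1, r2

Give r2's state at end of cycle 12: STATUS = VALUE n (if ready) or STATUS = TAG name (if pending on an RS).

c1: issue SUB r0<-Add1 | r0:Add1,r1:7,r2:8,r3:4
c2: issue SUB r0<-Add2 | r0:Add2,r1:7,r2:8,r3:4
c3: CDB Add1=-1; issue SUB r2<-Add1 | r0:Add2,r1:7,r2:Add1,r3:4
c4: issue MUL r2<-Mul1 | r0:Add2,r1:7,r2:Mul1,r3:4
c5: CDB Add1=-1; issue SUB r2<-Add1 | r0:Add2,r1:7,r2:Add1,r3:4
c6: CDB Add2=-9 | r0:-9,r1:7,r2:Add1,r3:4
c7: - | r0:-9,r1:7,r2:Add1,r3:4
c8: - | r0:-9,r1:7,r2:Add1,r3:4
c9: - | r0:-9,r1:7,r2:Add1,r3:4
c10: CDB Mul1=-36 | r0:-9,r1:7,r2:Add1,r3:4
c11: - | r0:-9,r1:7,r2:Add1,r3:4
c12: CDB Add1=43 | r0:-9,r1:7,r2:43,r3:4

STATUS = VALUE 43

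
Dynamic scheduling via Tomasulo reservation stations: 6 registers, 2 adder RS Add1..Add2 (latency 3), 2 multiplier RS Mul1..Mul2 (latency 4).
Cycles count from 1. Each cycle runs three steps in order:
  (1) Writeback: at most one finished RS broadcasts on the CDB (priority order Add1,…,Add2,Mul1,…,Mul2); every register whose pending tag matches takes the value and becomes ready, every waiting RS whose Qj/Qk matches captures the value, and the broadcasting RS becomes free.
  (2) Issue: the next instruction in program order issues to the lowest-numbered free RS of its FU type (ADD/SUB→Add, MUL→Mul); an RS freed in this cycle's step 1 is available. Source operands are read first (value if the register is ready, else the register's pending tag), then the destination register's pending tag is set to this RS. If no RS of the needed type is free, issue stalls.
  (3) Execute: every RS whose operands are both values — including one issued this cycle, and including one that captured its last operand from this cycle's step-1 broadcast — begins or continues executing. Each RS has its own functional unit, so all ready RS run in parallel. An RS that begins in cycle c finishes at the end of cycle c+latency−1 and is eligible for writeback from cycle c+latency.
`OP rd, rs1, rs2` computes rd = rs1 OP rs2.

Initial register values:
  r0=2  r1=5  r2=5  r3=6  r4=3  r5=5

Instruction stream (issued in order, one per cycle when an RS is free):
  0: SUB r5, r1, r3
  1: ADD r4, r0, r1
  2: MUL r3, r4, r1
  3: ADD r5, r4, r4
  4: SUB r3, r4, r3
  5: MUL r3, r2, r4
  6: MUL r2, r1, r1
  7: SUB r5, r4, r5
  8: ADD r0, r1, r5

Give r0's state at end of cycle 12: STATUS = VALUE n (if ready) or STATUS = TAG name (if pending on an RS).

STATUS = TAG Add2

cycle 1: issue SUB r5<-Add1 // r0:2,r1:5,r2:5,r3:6,r4:3,r5:Add1
cycle 2: issue ADD r4<-Add2 // r0:2,r1:5,r2:5,r3:6,r4:Add2,r5:Add1
cycle 3: issue MUL r3<-Mul1 // r0:2,r1:5,r2:5,r3:Mul1,r4:Add2,r5:Add1
cycle 4: CDB Add1=-1; issue ADD r5<-Add1 // r0:2,r1:5,r2:5,r3:Mul1,r4:Add2,r5:Add1
cycle 5: CDB Add2=7; issue SUB r3<-Add2 // r0:2,r1:5,r2:5,r3:Add2,r4:7,r5:Add1
cycle 6: issue MUL r3<-Mul2 // r0:2,r1:5,r2:5,r3:Mul2,r4:7,r5:Add1
cycle 7: stall // r0:2,r1:5,r2:5,r3:Mul2,r4:7,r5:Add1
cycle 8: CDB Add1=14; stall // r0:2,r1:5,r2:5,r3:Mul2,r4:7,r5:14
cycle 9: CDB Mul1=35; issue MUL r2<-Mul1 // r0:2,r1:5,r2:Mul1,r3:Mul2,r4:7,r5:14
cycle 10: CDB Mul2=35; issue SUB r5<-Add1 // r0:2,r1:5,r2:Mul1,r3:35,r4:7,r5:Add1
cycle 11: stall // r0:2,r1:5,r2:Mul1,r3:35,r4:7,r5:Add1
cycle 12: CDB Add2=-28; issue ADD r0<-Add2 // r0:Add2,r1:5,r2:Mul1,r3:35,r4:7,r5:Add1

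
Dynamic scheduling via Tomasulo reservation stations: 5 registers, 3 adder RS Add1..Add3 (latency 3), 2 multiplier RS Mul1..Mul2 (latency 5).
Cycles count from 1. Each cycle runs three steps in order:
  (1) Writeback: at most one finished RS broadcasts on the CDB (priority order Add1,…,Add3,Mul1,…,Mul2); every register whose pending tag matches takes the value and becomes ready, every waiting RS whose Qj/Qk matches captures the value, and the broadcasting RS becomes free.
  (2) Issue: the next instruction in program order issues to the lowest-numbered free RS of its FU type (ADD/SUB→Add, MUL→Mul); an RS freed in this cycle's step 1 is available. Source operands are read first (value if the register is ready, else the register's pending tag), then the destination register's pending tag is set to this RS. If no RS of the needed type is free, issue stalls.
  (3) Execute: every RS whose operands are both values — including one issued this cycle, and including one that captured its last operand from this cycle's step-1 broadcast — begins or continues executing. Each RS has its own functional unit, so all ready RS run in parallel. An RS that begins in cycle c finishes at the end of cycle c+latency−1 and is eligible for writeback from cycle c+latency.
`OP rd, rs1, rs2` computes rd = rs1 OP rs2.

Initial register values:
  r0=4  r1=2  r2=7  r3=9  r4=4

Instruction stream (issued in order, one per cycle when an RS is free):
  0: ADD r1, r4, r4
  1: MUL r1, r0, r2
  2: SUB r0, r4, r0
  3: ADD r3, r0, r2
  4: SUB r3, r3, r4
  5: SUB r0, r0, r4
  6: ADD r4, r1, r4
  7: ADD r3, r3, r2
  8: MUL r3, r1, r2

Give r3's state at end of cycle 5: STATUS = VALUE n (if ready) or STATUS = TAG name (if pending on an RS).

STATUS = TAG Add3

cycle 1: issue ADD r1<-Add1 // r0:4,r1:Add1,r2:7,r3:9,r4:4
cycle 2: issue MUL r1<-Mul1 // r0:4,r1:Mul1,r2:7,r3:9,r4:4
cycle 3: issue SUB r0<-Add2 // r0:Add2,r1:Mul1,r2:7,r3:9,r4:4
cycle 4: CDB Add1=8; issue ADD r3<-Add1 // r0:Add2,r1:Mul1,r2:7,r3:Add1,r4:4
cycle 5: issue SUB r3<-Add3 // r0:Add2,r1:Mul1,r2:7,r3:Add3,r4:4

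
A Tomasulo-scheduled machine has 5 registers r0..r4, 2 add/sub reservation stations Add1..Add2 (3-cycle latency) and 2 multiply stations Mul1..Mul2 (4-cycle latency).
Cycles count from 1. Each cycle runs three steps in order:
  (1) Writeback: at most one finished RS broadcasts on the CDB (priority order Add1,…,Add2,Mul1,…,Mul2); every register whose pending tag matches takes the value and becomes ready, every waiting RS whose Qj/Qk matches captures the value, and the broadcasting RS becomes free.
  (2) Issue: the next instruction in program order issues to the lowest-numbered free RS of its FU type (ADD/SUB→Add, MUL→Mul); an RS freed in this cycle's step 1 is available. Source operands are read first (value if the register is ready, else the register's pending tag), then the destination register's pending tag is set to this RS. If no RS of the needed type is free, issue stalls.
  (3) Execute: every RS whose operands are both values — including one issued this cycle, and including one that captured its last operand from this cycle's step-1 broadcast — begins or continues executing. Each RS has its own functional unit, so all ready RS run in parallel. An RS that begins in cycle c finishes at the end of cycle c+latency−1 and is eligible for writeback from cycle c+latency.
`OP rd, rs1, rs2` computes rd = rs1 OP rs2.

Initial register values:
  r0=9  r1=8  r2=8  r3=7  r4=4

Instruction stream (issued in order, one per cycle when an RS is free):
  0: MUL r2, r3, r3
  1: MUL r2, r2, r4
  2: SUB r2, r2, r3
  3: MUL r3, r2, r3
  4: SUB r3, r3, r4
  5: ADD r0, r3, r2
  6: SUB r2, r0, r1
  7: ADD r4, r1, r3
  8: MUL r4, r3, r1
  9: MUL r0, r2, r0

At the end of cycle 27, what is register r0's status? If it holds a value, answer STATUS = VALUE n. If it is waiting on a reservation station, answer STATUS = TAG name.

  c1: issue MUL r2<-Mul1  regs: r0:9,r1:8,r2:Mul1,r3:7,r4:4
  c2: issue MUL r2<-Mul2  regs: r0:9,r1:8,r2:Mul2,r3:7,r4:4
  c3: issue SUB r2<-Add1  regs: r0:9,r1:8,r2:Add1,r3:7,r4:4
  c4: stall  regs: r0:9,r1:8,r2:Add1,r3:7,r4:4
  c5: CDB Mul1=49; issue MUL r3<-Mul1  regs: r0:9,r1:8,r2:Add1,r3:Mul1,r4:4
  c6: issue SUB r3<-Add2  regs: r0:9,r1:8,r2:Add1,r3:Add2,r4:4
  c7: stall  regs: r0:9,r1:8,r2:Add1,r3:Add2,r4:4
  c8: stall  regs: r0:9,r1:8,r2:Add1,r3:Add2,r4:4
  c9: CDB Mul2=196; stall  regs: r0:9,r1:8,r2:Add1,r3:Add2,r4:4
  c10: stall  regs: r0:9,r1:8,r2:Add1,r3:Add2,r4:4
  c11: stall  regs: r0:9,r1:8,r2:Add1,r3:Add2,r4:4
  c12: CDB Add1=189; issue ADD r0<-Add1  regs: r0:Add1,r1:8,r2:189,r3:Add2,r4:4
  c13: stall  regs: r0:Add1,r1:8,r2:189,r3:Add2,r4:4
  c14: stall  regs: r0:Add1,r1:8,r2:189,r3:Add2,r4:4
  c15: stall  regs: r0:Add1,r1:8,r2:189,r3:Add2,r4:4
  c16: CDB Mul1=1323; stall  regs: r0:Add1,r1:8,r2:189,r3:Add2,r4:4
  c17: stall  regs: r0:Add1,r1:8,r2:189,r3:Add2,r4:4
  c18: stall  regs: r0:Add1,r1:8,r2:189,r3:Add2,r4:4
  c19: CDB Add2=1319; issue SUB r2<-Add2  regs: r0:Add1,r1:8,r2:Add2,r3:1319,r4:4
  c20: stall  regs: r0:Add1,r1:8,r2:Add2,r3:1319,r4:4
  c21: stall  regs: r0:Add1,r1:8,r2:Add2,r3:1319,r4:4
  c22: CDB Add1=1508; issue ADD r4<-Add1  regs: r0:1508,r1:8,r2:Add2,r3:1319,r4:Add1
  c23: issue MUL r4<-Mul1  regs: r0:1508,r1:8,r2:Add2,r3:1319,r4:Mul1
  c24: issue MUL r0<-Mul2  regs: r0:Mul2,r1:8,r2:Add2,r3:1319,r4:Mul1
  c25: CDB Add1=1327  regs: r0:Mul2,r1:8,r2:Add2,r3:1319,r4:Mul1
  c26: CDB Add2=1500  regs: r0:Mul2,r1:8,r2:1500,r3:1319,r4:Mul1
  c27: CDB Mul1=10552  regs: r0:Mul2,r1:8,r2:1500,r3:1319,r4:10552

STATUS = TAG Mul2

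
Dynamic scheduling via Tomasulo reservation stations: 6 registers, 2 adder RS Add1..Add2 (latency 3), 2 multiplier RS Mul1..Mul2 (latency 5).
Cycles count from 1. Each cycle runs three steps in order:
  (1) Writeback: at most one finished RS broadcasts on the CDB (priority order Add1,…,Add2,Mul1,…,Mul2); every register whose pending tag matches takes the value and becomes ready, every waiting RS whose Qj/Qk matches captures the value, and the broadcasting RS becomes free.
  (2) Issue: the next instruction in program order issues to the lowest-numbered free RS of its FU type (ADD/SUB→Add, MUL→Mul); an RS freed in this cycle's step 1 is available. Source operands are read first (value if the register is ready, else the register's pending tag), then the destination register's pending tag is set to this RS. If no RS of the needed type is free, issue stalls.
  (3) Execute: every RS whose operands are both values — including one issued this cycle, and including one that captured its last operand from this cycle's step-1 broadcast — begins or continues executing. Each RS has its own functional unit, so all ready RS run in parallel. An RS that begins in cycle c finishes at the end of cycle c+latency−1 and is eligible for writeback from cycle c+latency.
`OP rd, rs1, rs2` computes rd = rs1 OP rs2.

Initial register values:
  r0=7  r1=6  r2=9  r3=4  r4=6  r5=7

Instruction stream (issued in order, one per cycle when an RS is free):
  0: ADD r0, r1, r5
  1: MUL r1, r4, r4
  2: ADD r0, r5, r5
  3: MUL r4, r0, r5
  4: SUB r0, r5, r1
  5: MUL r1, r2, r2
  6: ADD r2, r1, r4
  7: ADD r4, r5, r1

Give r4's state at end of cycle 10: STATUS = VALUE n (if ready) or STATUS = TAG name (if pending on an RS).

STATUS = TAG Add1

c1: issue ADD r0<-Add1 | r0:Add1,r1:6,r2:9,r3:4,r4:6,r5:7
c2: issue MUL r1<-Mul1 | r0:Add1,r1:Mul1,r2:9,r3:4,r4:6,r5:7
c3: issue ADD r0<-Add2 | r0:Add2,r1:Mul1,r2:9,r3:4,r4:6,r5:7
c4: CDB Add1=13; issue MUL r4<-Mul2 | r0:Add2,r1:Mul1,r2:9,r3:4,r4:Mul2,r5:7
c5: issue SUB r0<-Add1 | r0:Add1,r1:Mul1,r2:9,r3:4,r4:Mul2,r5:7
c6: CDB Add2=14; stall | r0:Add1,r1:Mul1,r2:9,r3:4,r4:Mul2,r5:7
c7: CDB Mul1=36; issue MUL r1<-Mul1 | r0:Add1,r1:Mul1,r2:9,r3:4,r4:Mul2,r5:7
c8: issue ADD r2<-Add2 | r0:Add1,r1:Mul1,r2:Add2,r3:4,r4:Mul2,r5:7
c9: stall | r0:Add1,r1:Mul1,r2:Add2,r3:4,r4:Mul2,r5:7
c10: CDB Add1=-29; issue ADD r4<-Add1 | r0:-29,r1:Mul1,r2:Add2,r3:4,r4:Add1,r5:7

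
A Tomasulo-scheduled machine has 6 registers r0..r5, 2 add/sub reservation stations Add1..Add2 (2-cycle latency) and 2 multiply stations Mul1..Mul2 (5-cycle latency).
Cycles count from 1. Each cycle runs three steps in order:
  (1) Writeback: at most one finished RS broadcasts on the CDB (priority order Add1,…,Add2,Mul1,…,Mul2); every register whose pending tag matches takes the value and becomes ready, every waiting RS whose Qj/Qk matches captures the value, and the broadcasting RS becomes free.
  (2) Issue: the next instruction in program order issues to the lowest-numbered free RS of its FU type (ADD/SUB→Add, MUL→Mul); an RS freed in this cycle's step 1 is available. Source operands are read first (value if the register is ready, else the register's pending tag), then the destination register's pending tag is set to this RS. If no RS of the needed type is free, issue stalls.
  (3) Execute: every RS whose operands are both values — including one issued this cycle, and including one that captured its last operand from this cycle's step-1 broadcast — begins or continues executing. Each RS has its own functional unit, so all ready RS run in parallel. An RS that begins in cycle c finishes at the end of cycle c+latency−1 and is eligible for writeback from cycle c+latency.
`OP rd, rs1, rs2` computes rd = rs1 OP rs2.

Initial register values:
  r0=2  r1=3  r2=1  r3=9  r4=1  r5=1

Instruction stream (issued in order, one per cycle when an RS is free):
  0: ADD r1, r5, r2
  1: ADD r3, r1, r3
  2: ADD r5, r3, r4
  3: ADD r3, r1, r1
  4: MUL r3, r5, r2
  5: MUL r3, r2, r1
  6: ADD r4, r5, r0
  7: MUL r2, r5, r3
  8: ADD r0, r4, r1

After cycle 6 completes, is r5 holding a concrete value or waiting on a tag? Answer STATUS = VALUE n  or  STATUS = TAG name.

cycle 1: issue ADD r1<-Add1 // r0:2,r1:Add1,r2:1,r3:9,r4:1,r5:1
cycle 2: issue ADD r3<-Add2 // r0:2,r1:Add1,r2:1,r3:Add2,r4:1,r5:1
cycle 3: CDB Add1=2; issue ADD r5<-Add1 // r0:2,r1:2,r2:1,r3:Add2,r4:1,r5:Add1
cycle 4: stall // r0:2,r1:2,r2:1,r3:Add2,r4:1,r5:Add1
cycle 5: CDB Add2=11; issue ADD r3<-Add2 // r0:2,r1:2,r2:1,r3:Add2,r4:1,r5:Add1
cycle 6: issue MUL r3<-Mul1 // r0:2,r1:2,r2:1,r3:Mul1,r4:1,r5:Add1

STATUS = TAG Add1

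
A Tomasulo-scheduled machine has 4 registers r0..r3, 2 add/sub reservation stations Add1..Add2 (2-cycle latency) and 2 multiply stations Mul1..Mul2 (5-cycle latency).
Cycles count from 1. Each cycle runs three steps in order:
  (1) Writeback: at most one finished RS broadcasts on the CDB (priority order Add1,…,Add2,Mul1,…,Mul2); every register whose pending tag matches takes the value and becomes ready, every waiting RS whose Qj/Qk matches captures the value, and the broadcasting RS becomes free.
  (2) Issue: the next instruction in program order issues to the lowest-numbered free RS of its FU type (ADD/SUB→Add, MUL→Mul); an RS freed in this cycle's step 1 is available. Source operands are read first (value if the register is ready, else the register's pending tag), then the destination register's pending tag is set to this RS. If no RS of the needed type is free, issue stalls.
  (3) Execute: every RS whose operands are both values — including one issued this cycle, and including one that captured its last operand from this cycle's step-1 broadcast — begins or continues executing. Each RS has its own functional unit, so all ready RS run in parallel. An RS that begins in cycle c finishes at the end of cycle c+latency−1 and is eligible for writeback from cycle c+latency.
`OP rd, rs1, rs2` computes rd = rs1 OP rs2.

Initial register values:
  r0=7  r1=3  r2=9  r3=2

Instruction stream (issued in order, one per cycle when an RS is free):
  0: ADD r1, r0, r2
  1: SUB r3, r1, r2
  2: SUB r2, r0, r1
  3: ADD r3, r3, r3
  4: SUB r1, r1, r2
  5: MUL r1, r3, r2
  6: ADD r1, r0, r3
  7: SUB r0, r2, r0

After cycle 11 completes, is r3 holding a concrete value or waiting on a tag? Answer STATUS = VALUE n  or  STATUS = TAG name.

STATUS = VALUE 14

  c1: issue ADD r1<-Add1  regs: r0:7,r1:Add1,r2:9,r3:2
  c2: issue SUB r3<-Add2  regs: r0:7,r1:Add1,r2:9,r3:Add2
  c3: CDB Add1=16; issue SUB r2<-Add1  regs: r0:7,r1:16,r2:Add1,r3:Add2
  c4: stall  regs: r0:7,r1:16,r2:Add1,r3:Add2
  c5: CDB Add1=-9; issue ADD r3<-Add1  regs: r0:7,r1:16,r2:-9,r3:Add1
  c6: CDB Add2=7; issue SUB r1<-Add2  regs: r0:7,r1:Add2,r2:-9,r3:Add1
  c7: issue MUL r1<-Mul1  regs: r0:7,r1:Mul1,r2:-9,r3:Add1
  c8: CDB Add1=14; issue ADD r1<-Add1  regs: r0:7,r1:Add1,r2:-9,r3:14
  c9: CDB Add2=25; issue SUB r0<-Add2  regs: r0:Add2,r1:Add1,r2:-9,r3:14
  c10: CDB Add1=21  regs: r0:Add2,r1:21,r2:-9,r3:14
  c11: CDB Add2=-16  regs: r0:-16,r1:21,r2:-9,r3:14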